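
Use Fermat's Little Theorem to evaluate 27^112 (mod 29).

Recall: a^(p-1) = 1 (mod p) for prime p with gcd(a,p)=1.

Step 1: Since 29 is prime, by Fermat's Little Theorem: 27^28 = 1 (mod 29).
Step 2: Reduce exponent: 112 mod 28 = 0.
Step 3: So 27^112 = 27^0 (mod 29).
Step 4: 27^0 mod 29 = 1.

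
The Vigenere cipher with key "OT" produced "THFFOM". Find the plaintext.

Step 1: Extend key: OTOTOT
Step 2: Decrypt each letter (c - k) mod 26:
  T(19) - O(14) = (19-14) mod 26 = 5 = F
  H(7) - T(19) = (7-19) mod 26 = 14 = O
  F(5) - O(14) = (5-14) mod 26 = 17 = R
  F(5) - T(19) = (5-19) mod 26 = 12 = M
  O(14) - O(14) = (14-14) mod 26 = 0 = A
  M(12) - T(19) = (12-19) mod 26 = 19 = T
Plaintext: FORMAT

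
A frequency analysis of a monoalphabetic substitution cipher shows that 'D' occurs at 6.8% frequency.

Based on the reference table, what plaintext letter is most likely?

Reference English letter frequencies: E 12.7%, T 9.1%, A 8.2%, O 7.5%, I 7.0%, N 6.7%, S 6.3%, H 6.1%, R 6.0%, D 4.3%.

Step 1: The observed frequency is 6.8%.
Step 2: Compare with English frequencies:
  E: 12.7% (difference: 5.9%)
  T: 9.1% (difference: 2.3%)
  A: 8.2% (difference: 1.4%)
  O: 7.5% (difference: 0.7%)
  I: 7.0% (difference: 0.2%)
  N: 6.7% (difference: 0.1%) <-- closest
  S: 6.3% (difference: 0.5%)
  H: 6.1% (difference: 0.7%)
  R: 6.0% (difference: 0.8%)
  D: 4.3% (difference: 2.5%)
Step 3: 'D' most likely represents 'N' (frequency 6.7%).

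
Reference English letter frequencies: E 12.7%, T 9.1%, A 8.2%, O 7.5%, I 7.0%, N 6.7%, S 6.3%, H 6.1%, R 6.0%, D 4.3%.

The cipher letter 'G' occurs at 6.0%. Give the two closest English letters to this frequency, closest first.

Step 1: Observed frequency of 'G' is 6.0%.
Step 2: Compute distances to each reference frequency and sort:
  R (6.0%): difference = 0.0% <-- BEST
  H (6.1%): difference = 0.1% <-- RUNNER-UP
  S (6.3%): difference = 0.3%
  N (6.7%): difference = 0.7%
  I (7.0%): difference = 1.0%
Step 3: Most likely is 'R' (6.0%, diff 0.0%); second most likely is 'H' (6.1%, diff 0.1%).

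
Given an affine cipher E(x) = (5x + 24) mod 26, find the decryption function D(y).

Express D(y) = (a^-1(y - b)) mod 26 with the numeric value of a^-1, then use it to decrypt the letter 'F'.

Step 1: Find a^-1, the modular inverse of 5 mod 26.
Step 2: We need 5 * a^-1 = 1 (mod 26).
Step 3: 5 * 21 = 105 = 4 * 26 + 1, so a^-1 = 21.
Step 4: D(y) = 21(y - 24) mod 26.
Step 5: Apply to 'F' (y = 5): D(5) = 21 * (5 - 24) mod 26 = 21 * -19 mod 26 = 17 -> 'R'.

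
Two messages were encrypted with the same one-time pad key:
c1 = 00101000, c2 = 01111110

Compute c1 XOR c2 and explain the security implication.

Step 1: c1 XOR c2 = (m1 XOR k) XOR (m2 XOR k).
Step 2: By XOR associativity/commutativity: = m1 XOR m2 XOR k XOR k = m1 XOR m2.
Step 3: 00101000 XOR 01111110 = 01010110 = 86.
Step 4: The key cancels out! An attacker learns m1 XOR m2 = 86, revealing the relationship between plaintexts.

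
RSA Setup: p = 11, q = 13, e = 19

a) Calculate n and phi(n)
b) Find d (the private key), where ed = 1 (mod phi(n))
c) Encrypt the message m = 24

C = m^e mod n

Step 1: n = 11 * 13 = 143.
Step 2: phi(n) = (11-1)(13-1) = 10 * 12 = 120.
Step 3: Find d = 19^(-1) mod 120 = 19.
  Verify: 19 * 19 = 361 = 1 (mod 120).
Step 4: C = 24^19 mod 143 = 28.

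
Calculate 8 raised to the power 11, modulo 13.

Step 1: Compute 8^11 mod 13 step by step, reducing modulo 13 at each step.
  8^1 mod 13 = 8
  8^2 mod 13 = (8 * 8) mod 13 = 12
  8^3 mod 13 = (12 * 8) mod 13 = 5
  8^4 mod 13 = (5 * 8) mod 13 = 1
  8^5 mod 13 = (1 * 8) mod 13 = 8
  8^6 mod 13 = (8 * 8) mod 13 = 12
  8^7 mod 13 = (12 * 8) mod 13 = 5
  8^8 mod 13 = (5 * 8) mod 13 = 1
  8^9 mod 13 = (1 * 8) mod 13 = 8
  8^10 mod 13 = (8 * 8) mod 13 = 12
  8^11 mod 13 = (12 * 8) mod 13 = 5
Step 2: Result = 5.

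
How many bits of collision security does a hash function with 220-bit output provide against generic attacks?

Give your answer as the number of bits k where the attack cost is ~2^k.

Step 1: The hash has a 220-bit output.
Step 2: Collision resistance means it should be infeasible to find any x != y with h(x) = h(y).
By the birthday bound, a generic collision search succeeds after about sqrt(2^220) = 2^(220/2) = 2^110 evaluations.
Step 3: Security level = 110 bits.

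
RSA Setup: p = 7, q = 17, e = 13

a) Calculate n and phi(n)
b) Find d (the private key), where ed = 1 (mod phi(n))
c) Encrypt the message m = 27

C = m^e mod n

Step 1: n = 7 * 17 = 119.
Step 2: phi(n) = (7-1)(17-1) = 6 * 16 = 96.
Step 3: Find d = 13^(-1) mod 96 = 37.
  Verify: 13 * 37 = 481 = 1 (mod 96).
Step 4: C = 27^13 mod 119 = 62.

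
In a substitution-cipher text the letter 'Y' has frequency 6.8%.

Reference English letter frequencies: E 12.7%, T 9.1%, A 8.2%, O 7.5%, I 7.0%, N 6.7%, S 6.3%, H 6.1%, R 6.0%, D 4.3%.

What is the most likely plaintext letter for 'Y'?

Step 1: The observed frequency is 6.8%.
Step 2: Compare with English frequencies:
  E: 12.7% (difference: 5.9%)
  T: 9.1% (difference: 2.3%)
  A: 8.2% (difference: 1.4%)
  O: 7.5% (difference: 0.7%)
  I: 7.0% (difference: 0.2%)
  N: 6.7% (difference: 0.1%) <-- closest
  S: 6.3% (difference: 0.5%)
  H: 6.1% (difference: 0.7%)
  R: 6.0% (difference: 0.8%)
  D: 4.3% (difference: 2.5%)
Step 3: 'Y' most likely represents 'N' (frequency 6.7%).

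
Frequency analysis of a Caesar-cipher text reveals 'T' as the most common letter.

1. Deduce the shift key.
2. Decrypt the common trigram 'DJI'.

Step 1: In English, 'E' is the most frequent letter (12.7%).
Step 2: The most frequent ciphertext letter is 'T' (position 19).
Step 3: Shift = (19 - 4) mod 26 = 15.
Step 4: Decrypt 'DJI' by shifting back 15:
  D -> O
  J -> U
  I -> T
Step 5: 'DJI' decrypts to 'OUT'.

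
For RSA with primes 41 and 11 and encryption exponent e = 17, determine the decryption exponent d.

Step 1: n = 41 * 11 = 451.
Step 2: phi(n) = 40 * 10 = 400.
Step 3: Find d such that 17 * d = 1 (mod 400).
Step 4: d = 17^(-1) mod 400 = 353.
Verification: 17 * 353 = 6001 = 15 * 400 + 1.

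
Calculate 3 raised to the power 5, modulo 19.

Step 1: Compute 3^5 mod 19 step by step, reducing modulo 19 at each step.
  3^1 mod 19 = 3
  3^2 mod 19 = (3 * 3) mod 19 = 9
  3^3 mod 19 = (9 * 3) mod 19 = 8
  3^4 mod 19 = (8 * 3) mod 19 = 5
  3^5 mod 19 = (5 * 3) mod 19 = 15
Step 2: Result = 15.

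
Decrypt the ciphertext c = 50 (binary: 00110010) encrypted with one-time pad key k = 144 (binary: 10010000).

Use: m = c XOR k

Step 1: XOR ciphertext with key:
  Ciphertext: 00110010
  Key:        10010000
  XOR:        10100010
Step 2: Plaintext = 10100010 = 162 in decimal.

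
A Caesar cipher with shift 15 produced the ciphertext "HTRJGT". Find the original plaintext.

Step 1: Reverse the shift by subtracting 15 from each letter position.
  H (position 7) -> position (7-15) mod 26 = 18 -> S
  T (position 19) -> position (19-15) mod 26 = 4 -> E
  R (position 17) -> position (17-15) mod 26 = 2 -> C
  J (position 9) -> position (9-15) mod 26 = 20 -> U
  G (position 6) -> position (6-15) mod 26 = 17 -> R
  T (position 19) -> position (19-15) mod 26 = 4 -> E
Decrypted message: SECURE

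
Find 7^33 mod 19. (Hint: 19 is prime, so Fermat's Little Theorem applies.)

Step 1: Since 19 is prime, by Fermat's Little Theorem: 7^18 = 1 (mod 19).
Step 2: Reduce exponent: 33 mod 18 = 15.
Step 3: So 7^33 = 7^15 (mod 19).
Step 4: 7^15 mod 19 = 1.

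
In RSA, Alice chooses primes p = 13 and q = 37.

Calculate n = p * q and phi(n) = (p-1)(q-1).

Step 1: n = p * q = 13 * 37 = 481.
Step 2: phi(n) = (p-1)(q-1) = 12 * 36 = 432.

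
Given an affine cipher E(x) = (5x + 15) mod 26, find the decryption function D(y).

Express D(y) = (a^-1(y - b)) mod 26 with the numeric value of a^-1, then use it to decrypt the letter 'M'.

Step 1: Find a^-1, the modular inverse of 5 mod 26.
Step 2: We need 5 * a^-1 = 1 (mod 26).
Step 3: 5 * 21 = 105 = 4 * 26 + 1, so a^-1 = 21.
Step 4: D(y) = 21(y - 15) mod 26.
Step 5: Apply to 'M' (y = 12): D(12) = 21 * (12 - 15) mod 26 = 21 * -3 mod 26 = 15 -> 'P'.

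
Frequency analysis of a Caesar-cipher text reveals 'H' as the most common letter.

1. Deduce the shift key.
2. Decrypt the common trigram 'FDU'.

Step 1: In English, 'E' is the most frequent letter (12.7%).
Step 2: The most frequent ciphertext letter is 'H' (position 7).
Step 3: Shift = (7 - 4) mod 26 = 3.
Step 4: Decrypt 'FDU' by shifting back 3:
  F -> C
  D -> A
  U -> R
Step 5: 'FDU' decrypts to 'CAR'.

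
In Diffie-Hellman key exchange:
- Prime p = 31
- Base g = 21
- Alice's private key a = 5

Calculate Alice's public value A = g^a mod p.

Step 1: A = g^a mod p = 21^5 mod 31.
  21^1 mod 31 = 21
  21^2 mod 31 = (21 * 21) mod 31 = 7
  21^3 mod 31 = (7 * 21) mod 31 = 23
  21^4 mod 31 = (23 * 21) mod 31 = 18
  21^5 mod 31 = (18 * 21) mod 31 = 6
Result: A = 6.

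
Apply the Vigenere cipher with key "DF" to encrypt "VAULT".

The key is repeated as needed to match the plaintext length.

Step 1: Repeat key to match plaintext length:
  Plaintext: VAULT
  Key:       DFDFD
Step 2: Encrypt each letter:
  V(21) + D(3) = (21+3) mod 26 = 24 = Y
  A(0) + F(5) = (0+5) mod 26 = 5 = F
  U(20) + D(3) = (20+3) mod 26 = 23 = X
  L(11) + F(5) = (11+5) mod 26 = 16 = Q
  T(19) + D(3) = (19+3) mod 26 = 22 = W
Ciphertext: YFXQW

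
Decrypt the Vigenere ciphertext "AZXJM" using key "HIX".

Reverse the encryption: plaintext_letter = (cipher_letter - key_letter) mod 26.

Step 1: Extend key: HIXHI
Step 2: Decrypt each letter (c - k) mod 26:
  A(0) - H(7) = (0-7) mod 26 = 19 = T
  Z(25) - I(8) = (25-8) mod 26 = 17 = R
  X(23) - X(23) = (23-23) mod 26 = 0 = A
  J(9) - H(7) = (9-7) mod 26 = 2 = C
  M(12) - I(8) = (12-8) mod 26 = 4 = E
Plaintext: TRACE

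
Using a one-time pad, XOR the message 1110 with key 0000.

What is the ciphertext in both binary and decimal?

Step 1: Write out the XOR operation bit by bit:
  Message: 1110
  Key:     0000
  XOR:     1110
Step 2: Convert to decimal: 1110 = 14.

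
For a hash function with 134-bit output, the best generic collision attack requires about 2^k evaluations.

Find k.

Step 1: The hash has a 134-bit output.
Step 2: Collision resistance means it should be infeasible to find any x != y with h(x) = h(y).
By the birthday bound, a generic collision search succeeds after about sqrt(2^134) = 2^(134/2) = 2^67 evaluations.
Step 3: Security level = 67 bits.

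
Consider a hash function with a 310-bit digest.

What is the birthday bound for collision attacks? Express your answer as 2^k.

Step 1: The birthday paradox gives collision probability ~50% after sqrt(2^n) = 2^(n/2) hashes.
Step 2: For 310-bit output: 2^(310/2) = 2^155.
Step 3: Approximately 2^155 hash computations needed.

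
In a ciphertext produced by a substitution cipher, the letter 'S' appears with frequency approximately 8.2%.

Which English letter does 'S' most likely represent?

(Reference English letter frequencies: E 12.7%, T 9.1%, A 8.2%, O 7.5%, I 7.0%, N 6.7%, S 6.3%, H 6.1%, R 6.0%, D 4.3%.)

Step 1: The observed frequency is 8.2%.
Step 2: Compare with English frequencies:
  E: 12.7% (difference: 4.5%)
  T: 9.1% (difference: 0.9%)
  A: 8.2% (difference: 0.0%) <-- closest
  O: 7.5% (difference: 0.7%)
  I: 7.0% (difference: 1.2%)
  N: 6.7% (difference: 1.5%)
  S: 6.3% (difference: 1.9%)
  H: 6.1% (difference: 2.1%)
  R: 6.0% (difference: 2.2%)
  D: 4.3% (difference: 3.9%)
Step 3: 'S' most likely represents 'A' (frequency 8.2%).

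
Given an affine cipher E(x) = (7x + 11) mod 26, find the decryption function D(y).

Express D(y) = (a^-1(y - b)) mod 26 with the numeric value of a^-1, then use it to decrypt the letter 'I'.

Step 1: Find a^-1, the modular inverse of 7 mod 26.
Step 2: We need 7 * a^-1 = 1 (mod 26).
Step 3: 7 * 15 = 105 = 4 * 26 + 1, so a^-1 = 15.
Step 4: D(y) = 15(y - 11) mod 26.
Step 5: Apply to 'I' (y = 8): D(8) = 15 * (8 - 11) mod 26 = 15 * -3 mod 26 = 7 -> 'H'.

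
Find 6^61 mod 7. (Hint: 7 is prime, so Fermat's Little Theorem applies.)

Step 1: Since 7 is prime, by Fermat's Little Theorem: 6^6 = 1 (mod 7).
Step 2: Reduce exponent: 61 mod 6 = 1.
Step 3: So 6^61 = 6^1 (mod 7).
Step 4: 6^1 mod 7 = 6.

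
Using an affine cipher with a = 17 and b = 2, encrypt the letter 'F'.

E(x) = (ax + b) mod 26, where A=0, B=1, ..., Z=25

Step 1: Convert 'F' to number: x = 5.
Step 2: E(5) = (17 * 5 + 2) mod 26 = 87 mod 26 = 9.
Step 3: Convert 9 back to letter: J.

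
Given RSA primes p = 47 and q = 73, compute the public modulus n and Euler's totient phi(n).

Step 1: n = p * q = 47 * 73 = 3431.
Step 2: phi(n) = (p-1)(q-1) = 46 * 72 = 3312.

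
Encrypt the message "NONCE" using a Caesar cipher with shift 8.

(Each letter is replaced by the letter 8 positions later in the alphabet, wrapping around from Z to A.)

Step 1: For each letter, shift forward by 8 positions (mod 26).
  N (position 13) -> position (13+8) mod 26 = 21 -> V
  O (position 14) -> position (14+8) mod 26 = 22 -> W
  N (position 13) -> position (13+8) mod 26 = 21 -> V
  C (position 2) -> position (2+8) mod 26 = 10 -> K
  E (position 4) -> position (4+8) mod 26 = 12 -> M
Result: VWVKM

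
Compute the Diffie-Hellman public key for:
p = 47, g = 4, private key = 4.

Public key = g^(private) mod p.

Step 1: A = g^a mod p = 4^4 mod 47.
  4^1 mod 47 = 4
  4^2 mod 47 = (4 * 4) mod 47 = 16
  4^3 mod 47 = (16 * 4) mod 47 = 17
  4^4 mod 47 = (17 * 4) mod 47 = 21
Result: A = 21.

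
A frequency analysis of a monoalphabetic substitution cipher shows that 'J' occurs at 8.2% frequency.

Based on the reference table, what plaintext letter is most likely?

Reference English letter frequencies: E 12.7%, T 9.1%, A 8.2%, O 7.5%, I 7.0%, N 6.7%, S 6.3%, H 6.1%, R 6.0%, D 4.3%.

Step 1: The observed frequency is 8.2%.
Step 2: Compare with English frequencies:
  E: 12.7% (difference: 4.5%)
  T: 9.1% (difference: 0.9%)
  A: 8.2% (difference: 0.0%) <-- closest
  O: 7.5% (difference: 0.7%)
  I: 7.0% (difference: 1.2%)
  N: 6.7% (difference: 1.5%)
  S: 6.3% (difference: 1.9%)
  H: 6.1% (difference: 2.1%)
  R: 6.0% (difference: 2.2%)
  D: 4.3% (difference: 3.9%)
Step 3: 'J' most likely represents 'A' (frequency 8.2%).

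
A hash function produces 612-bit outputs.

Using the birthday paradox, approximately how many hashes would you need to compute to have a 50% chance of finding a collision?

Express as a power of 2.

Step 1: The birthday paradox gives collision probability ~50% after sqrt(2^n) = 2^(n/2) hashes.
Step 2: For 612-bit output: 2^(612/2) = 2^306.
Step 3: Approximately 2^306 hash computations needed.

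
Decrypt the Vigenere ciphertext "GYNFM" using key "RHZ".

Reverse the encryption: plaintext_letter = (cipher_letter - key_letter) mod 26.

Step 1: Extend key: RHZRH
Step 2: Decrypt each letter (c - k) mod 26:
  G(6) - R(17) = (6-17) mod 26 = 15 = P
  Y(24) - H(7) = (24-7) mod 26 = 17 = R
  N(13) - Z(25) = (13-25) mod 26 = 14 = O
  F(5) - R(17) = (5-17) mod 26 = 14 = O
  M(12) - H(7) = (12-7) mod 26 = 5 = F
Plaintext: PROOF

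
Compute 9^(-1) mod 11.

Step 1: We need x such that 9 * x = 1 (mod 11).
Step 2: Using the extended Euclidean algorithm or trial:
  9 * 5 = 45 = 4 * 11 + 1.
Step 3: Since 45 mod 11 = 1, the inverse is x = 5.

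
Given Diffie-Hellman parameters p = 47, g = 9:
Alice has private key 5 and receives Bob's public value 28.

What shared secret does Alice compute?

Step 1: s = B^a mod p = 28^5 mod 47.
  28^1 mod 47 = 28
  28^2 mod 47 = (28 * 28) mod 47 = 32
  28^3 mod 47 = (32 * 28) mod 47 = 3
  28^4 mod 47 = (3 * 28) mod 47 = 37
  28^5 mod 47 = (37 * 28) mod 47 = 2
Result: shared secret = 2.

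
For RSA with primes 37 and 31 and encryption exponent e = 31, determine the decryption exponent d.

Step 1: n = 37 * 31 = 1147.
Step 2: phi(n) = 36 * 30 = 1080.
Step 3: Find d such that 31 * d = 1 (mod 1080).
Step 4: d = 31^(-1) mod 1080 = 871.
Verification: 31 * 871 = 27001 = 25 * 1080 + 1.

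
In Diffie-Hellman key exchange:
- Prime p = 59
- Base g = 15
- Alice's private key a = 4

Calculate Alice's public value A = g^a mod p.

Step 1: A = g^a mod p = 15^4 mod 59.
  15^1 mod 59 = 15
  15^2 mod 59 = (15 * 15) mod 59 = 48
  15^3 mod 59 = (48 * 15) mod 59 = 12
  15^4 mod 59 = (12 * 15) mod 59 = 3
Result: A = 3.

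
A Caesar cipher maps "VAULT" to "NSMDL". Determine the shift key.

Step 1: Compare first letters: V (position 21) -> N (position 13).
Step 2: Shift = (13 - 21) mod 26 = 18.
The shift value is 18.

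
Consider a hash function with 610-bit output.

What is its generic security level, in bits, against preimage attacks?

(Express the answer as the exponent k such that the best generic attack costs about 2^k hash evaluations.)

Step 1: The hash has a 610-bit output.
Step 2: Preimage resistance means: given a digest h(x), it should be infeasible to find any input that hashes to it.
With a 610-bit output there are 2^610 possible digests, so a generic brute-force preimage search costs about 2^610 evaluations.
Step 3: Security level = 610 bits.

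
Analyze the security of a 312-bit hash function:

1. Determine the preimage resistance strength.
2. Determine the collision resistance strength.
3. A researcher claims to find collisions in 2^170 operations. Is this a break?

Step 1: Preimage resistance requires brute-force of 2^312 operations.
Step 2: Collision resistance (birthday bound) = 2^(312/2) = 2^156.
Step 3: The claimed attack costs 2^170 operations.
Step 4: Since 2^170 >= 2^156, the claimed attack is no faster than the generic birthday attack, so this does not break collision resistance.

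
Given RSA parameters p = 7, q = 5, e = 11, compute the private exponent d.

Step 1: n = 7 * 5 = 35.
Step 2: phi(n) = 6 * 4 = 24.
Step 3: Find d such that 11 * d = 1 (mod 24).
Step 4: d = 11^(-1) mod 24 = 11.
Verification: 11 * 11 = 121 = 5 * 24 + 1.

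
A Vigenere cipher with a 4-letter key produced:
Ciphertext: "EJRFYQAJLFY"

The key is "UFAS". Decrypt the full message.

Step 1: Key 'UFAS' has length 4. Extended key: UFASUFASUFA
Step 2: Decrypt each position:
  E(4) - U(20) = 10 = K
  J(9) - F(5) = 4 = E
  R(17) - A(0) = 17 = R
  F(5) - S(18) = 13 = N
  Y(24) - U(20) = 4 = E
  Q(16) - F(5) = 11 = L
  A(0) - A(0) = 0 = A
  J(9) - S(18) = 17 = R
  L(11) - U(20) = 17 = R
  F(5) - F(5) = 0 = A
  Y(24) - A(0) = 24 = Y
Plaintext: KERNELARRAY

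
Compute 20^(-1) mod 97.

Step 1: We need x such that 20 * x = 1 (mod 97).
Step 2: Using the extended Euclidean algorithm or trial:
  20 * 34 = 680 = 7 * 97 + 1.
Step 3: Since 680 mod 97 = 1, the inverse is x = 34.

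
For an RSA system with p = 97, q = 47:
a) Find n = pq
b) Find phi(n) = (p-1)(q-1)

Step 1: n = p * q = 97 * 47 = 4559.
Step 2: phi(n) = (p-1)(q-1) = 96 * 46 = 4416.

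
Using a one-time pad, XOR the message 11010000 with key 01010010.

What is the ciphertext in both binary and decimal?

Step 1: Write out the XOR operation bit by bit:
  Message: 11010000
  Key:     01010010
  XOR:     10000010
Step 2: Convert to decimal: 10000010 = 130.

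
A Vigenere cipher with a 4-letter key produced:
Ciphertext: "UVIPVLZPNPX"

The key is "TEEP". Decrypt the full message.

Step 1: Key 'TEEP' has length 4. Extended key: TEEPTEEPTEE
Step 2: Decrypt each position:
  U(20) - T(19) = 1 = B
  V(21) - E(4) = 17 = R
  I(8) - E(4) = 4 = E
  P(15) - P(15) = 0 = A
  V(21) - T(19) = 2 = C
  L(11) - E(4) = 7 = H
  Z(25) - E(4) = 21 = V
  P(15) - P(15) = 0 = A
  N(13) - T(19) = 20 = U
  P(15) - E(4) = 11 = L
  X(23) - E(4) = 19 = T
Plaintext: BREACHVAULT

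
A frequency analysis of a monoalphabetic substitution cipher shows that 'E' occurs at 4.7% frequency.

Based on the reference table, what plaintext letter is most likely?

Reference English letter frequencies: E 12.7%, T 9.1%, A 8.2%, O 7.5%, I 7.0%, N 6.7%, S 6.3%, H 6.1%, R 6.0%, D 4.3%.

Step 1: The observed frequency is 4.7%.
Step 2: Compare with English frequencies:
  E: 12.7% (difference: 8.0%)
  T: 9.1% (difference: 4.4%)
  A: 8.2% (difference: 3.5%)
  O: 7.5% (difference: 2.8%)
  I: 7.0% (difference: 2.3%)
  N: 6.7% (difference: 2.0%)
  S: 6.3% (difference: 1.6%)
  H: 6.1% (difference: 1.4%)
  R: 6.0% (difference: 1.3%)
  D: 4.3% (difference: 0.4%) <-- closest
Step 3: 'E' most likely represents 'D' (frequency 4.3%).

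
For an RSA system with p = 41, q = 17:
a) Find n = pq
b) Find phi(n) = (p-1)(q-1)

Step 1: n = p * q = 41 * 17 = 697.
Step 2: phi(n) = (p-1)(q-1) = 40 * 16 = 640.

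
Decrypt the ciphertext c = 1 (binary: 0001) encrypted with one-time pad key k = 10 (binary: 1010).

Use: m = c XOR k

Step 1: XOR ciphertext with key:
  Ciphertext: 0001
  Key:        1010
  XOR:        1011
Step 2: Plaintext = 1011 = 11 in decimal.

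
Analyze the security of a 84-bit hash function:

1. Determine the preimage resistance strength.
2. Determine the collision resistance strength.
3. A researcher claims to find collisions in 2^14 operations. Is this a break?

Step 1: Preimage resistance requires brute-force of 2^84 operations.
Step 2: Collision resistance (birthday bound) = 2^(84/2) = 2^42.
Step 3: The claimed attack costs 2^14 operations.
Step 4: Since 2^14 < 2^42, the claimed attack beats the generic birthday bound, so collision resistance is broken.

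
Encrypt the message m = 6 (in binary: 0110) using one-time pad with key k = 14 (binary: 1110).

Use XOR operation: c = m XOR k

Step 1: Write out the XOR operation bit by bit:
  Message: 0110
  Key:     1110
  XOR:     1000
Step 2: Convert to decimal: 1000 = 8.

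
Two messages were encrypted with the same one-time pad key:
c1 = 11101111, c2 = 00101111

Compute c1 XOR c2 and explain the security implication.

Step 1: c1 XOR c2 = (m1 XOR k) XOR (m2 XOR k).
Step 2: By XOR associativity/commutativity: = m1 XOR m2 XOR k XOR k = m1 XOR m2.
Step 3: 11101111 XOR 00101111 = 11000000 = 192.
Step 4: The key cancels out! An attacker learns m1 XOR m2 = 192, revealing the relationship between plaintexts.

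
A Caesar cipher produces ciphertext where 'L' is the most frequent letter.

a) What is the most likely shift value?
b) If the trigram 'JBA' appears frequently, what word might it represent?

Step 1: In English, 'E' is the most frequent letter (12.7%).
Step 2: The most frequent ciphertext letter is 'L' (position 11).
Step 3: Shift = (11 - 4) mod 26 = 7.
Step 4: Decrypt 'JBA' by shifting back 7:
  J -> C
  B -> U
  A -> T
Step 5: 'JBA' decrypts to 'CUT'.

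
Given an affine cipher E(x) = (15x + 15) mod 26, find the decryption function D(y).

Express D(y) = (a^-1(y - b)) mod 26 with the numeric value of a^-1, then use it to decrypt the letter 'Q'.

Step 1: Find a^-1, the modular inverse of 15 mod 26.
Step 2: We need 15 * a^-1 = 1 (mod 26).
Step 3: 15 * 7 = 105 = 4 * 26 + 1, so a^-1 = 7.
Step 4: D(y) = 7(y - 15) mod 26.
Step 5: Apply to 'Q' (y = 16): D(16) = 7 * (16 - 15) mod 26 = 7 * 1 mod 26 = 7 -> 'H'.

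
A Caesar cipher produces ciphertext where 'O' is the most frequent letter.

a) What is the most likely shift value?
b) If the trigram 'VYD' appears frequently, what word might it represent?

Step 1: In English, 'E' is the most frequent letter (12.7%).
Step 2: The most frequent ciphertext letter is 'O' (position 14).
Step 3: Shift = (14 - 4) mod 26 = 10.
Step 4: Decrypt 'VYD' by shifting back 10:
  V -> L
  Y -> O
  D -> T
Step 5: 'VYD' decrypts to 'LOT'.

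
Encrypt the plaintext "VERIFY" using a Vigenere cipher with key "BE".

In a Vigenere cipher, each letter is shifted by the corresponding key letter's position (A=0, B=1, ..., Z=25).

Step 1: Repeat key to match plaintext length:
  Plaintext: VERIFY
  Key:       BEBEBE
Step 2: Encrypt each letter:
  V(21) + B(1) = (21+1) mod 26 = 22 = W
  E(4) + E(4) = (4+4) mod 26 = 8 = I
  R(17) + B(1) = (17+1) mod 26 = 18 = S
  I(8) + E(4) = (8+4) mod 26 = 12 = M
  F(5) + B(1) = (5+1) mod 26 = 6 = G
  Y(24) + E(4) = (24+4) mod 26 = 2 = C
Ciphertext: WISMGC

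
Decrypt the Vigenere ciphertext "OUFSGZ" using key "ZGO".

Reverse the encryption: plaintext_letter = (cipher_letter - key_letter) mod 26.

Step 1: Extend key: ZGOZGO
Step 2: Decrypt each letter (c - k) mod 26:
  O(14) - Z(25) = (14-25) mod 26 = 15 = P
  U(20) - G(6) = (20-6) mod 26 = 14 = O
  F(5) - O(14) = (5-14) mod 26 = 17 = R
  S(18) - Z(25) = (18-25) mod 26 = 19 = T
  G(6) - G(6) = (6-6) mod 26 = 0 = A
  Z(25) - O(14) = (25-14) mod 26 = 11 = L
Plaintext: PORTAL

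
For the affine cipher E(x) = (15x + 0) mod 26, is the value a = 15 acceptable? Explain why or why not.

Step 1: Compute gcd(15, 26).
Step 2: gcd(15, 26) = 1.
Since gcd = 1, 15 is coprime with 26, so it is a valid key.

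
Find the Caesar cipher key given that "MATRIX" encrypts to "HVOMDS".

Step 1: Compare first letters: M (position 12) -> H (position 7).
Step 2: Shift = (7 - 12) mod 26 = 21.
The shift value is 21.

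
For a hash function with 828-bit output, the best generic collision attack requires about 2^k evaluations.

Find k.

Step 1: The hash has a 828-bit output.
Step 2: Collision resistance means it should be infeasible to find any x != y with h(x) = h(y).
By the birthday bound, a generic collision search succeeds after about sqrt(2^828) = 2^(828/2) = 2^414 evaluations.
Step 3: Security level = 414 bits.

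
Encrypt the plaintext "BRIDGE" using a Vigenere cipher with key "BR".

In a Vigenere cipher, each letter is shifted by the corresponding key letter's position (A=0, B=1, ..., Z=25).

Step 1: Repeat key to match plaintext length:
  Plaintext: BRIDGE
  Key:       BRBRBR
Step 2: Encrypt each letter:
  B(1) + B(1) = (1+1) mod 26 = 2 = C
  R(17) + R(17) = (17+17) mod 26 = 8 = I
  I(8) + B(1) = (8+1) mod 26 = 9 = J
  D(3) + R(17) = (3+17) mod 26 = 20 = U
  G(6) + B(1) = (6+1) mod 26 = 7 = H
  E(4) + R(17) = (4+17) mod 26 = 21 = V
Ciphertext: CIJUHV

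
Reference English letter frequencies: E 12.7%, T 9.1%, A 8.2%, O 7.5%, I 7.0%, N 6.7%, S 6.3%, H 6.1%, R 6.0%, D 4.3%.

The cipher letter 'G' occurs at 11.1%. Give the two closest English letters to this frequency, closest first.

Step 1: Observed frequency of 'G' is 11.1%.
Step 2: Compute distances to each reference frequency and sort:
  E (12.7%): difference = 1.6% <-- BEST
  T (9.1%): difference = 2.0% <-- RUNNER-UP
  A (8.2%): difference = 2.9%
  O (7.5%): difference = 3.6%
  I (7.0%): difference = 4.1%
Step 3: Most likely is 'E' (12.7%, diff 1.6%); second most likely is 'T' (9.1%, diff 2.0%).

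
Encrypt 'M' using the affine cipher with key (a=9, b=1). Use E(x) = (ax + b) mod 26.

Step 1: Convert 'M' to number: x = 12.
Step 2: E(12) = (9 * 12 + 1) mod 26 = 109 mod 26 = 5.
Step 3: Convert 5 back to letter: F.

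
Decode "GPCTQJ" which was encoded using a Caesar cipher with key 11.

Step 1: Reverse the shift by subtracting 11 from each letter position.
  G (position 6) -> position (6-11) mod 26 = 21 -> V
  P (position 15) -> position (15-11) mod 26 = 4 -> E
  C (position 2) -> position (2-11) mod 26 = 17 -> R
  T (position 19) -> position (19-11) mod 26 = 8 -> I
  Q (position 16) -> position (16-11) mod 26 = 5 -> F
  J (position 9) -> position (9-11) mod 26 = 24 -> Y
Decrypted message: VERIFY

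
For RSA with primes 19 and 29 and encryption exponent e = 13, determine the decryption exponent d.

Step 1: n = 19 * 29 = 551.
Step 2: phi(n) = 18 * 28 = 504.
Step 3: Find d such that 13 * d = 1 (mod 504).
Step 4: d = 13^(-1) mod 504 = 349.
Verification: 13 * 349 = 4537 = 9 * 504 + 1.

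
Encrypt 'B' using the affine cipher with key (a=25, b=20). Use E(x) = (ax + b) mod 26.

Step 1: Convert 'B' to number: x = 1.
Step 2: E(1) = (25 * 1 + 20) mod 26 = 45 mod 26 = 19.
Step 3: Convert 19 back to letter: T.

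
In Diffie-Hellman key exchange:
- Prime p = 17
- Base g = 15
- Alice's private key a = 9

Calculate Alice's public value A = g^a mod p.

Step 1: A = g^a mod p = 15^9 mod 17.
  15^1 mod 17 = 15
  15^2 mod 17 = (15 * 15) mod 17 = 4
  15^3 mod 17 = (4 * 15) mod 17 = 9
  15^4 mod 17 = (9 * 15) mod 17 = 16
  15^5 mod 17 = (16 * 15) mod 17 = 2
  15^6 mod 17 = (2 * 15) mod 17 = 13
  15^7 mod 17 = (13 * 15) mod 17 = 8
  15^8 mod 17 = (8 * 15) mod 17 = 1
  15^9 mod 17 = (1 * 15) mod 17 = 15
Result: A = 15.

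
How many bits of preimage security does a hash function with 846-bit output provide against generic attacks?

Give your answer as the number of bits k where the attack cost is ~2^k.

Step 1: The hash has a 846-bit output.
Step 2: Preimage resistance means: given a digest h(x), it should be infeasible to find any input that hashes to it.
With a 846-bit output there are 2^846 possible digests, so a generic brute-force preimage search costs about 2^846 evaluations.
Step 3: Security level = 846 bits.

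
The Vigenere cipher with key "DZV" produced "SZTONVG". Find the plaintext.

Step 1: Extend key: DZVDZVD
Step 2: Decrypt each letter (c - k) mod 26:
  S(18) - D(3) = (18-3) mod 26 = 15 = P
  Z(25) - Z(25) = (25-25) mod 26 = 0 = A
  T(19) - V(21) = (19-21) mod 26 = 24 = Y
  O(14) - D(3) = (14-3) mod 26 = 11 = L
  N(13) - Z(25) = (13-25) mod 26 = 14 = O
  V(21) - V(21) = (21-21) mod 26 = 0 = A
  G(6) - D(3) = (6-3) mod 26 = 3 = D
Plaintext: PAYLOAD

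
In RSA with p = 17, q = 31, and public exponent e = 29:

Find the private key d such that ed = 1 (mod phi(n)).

Step 1: n = 17 * 31 = 527.
Step 2: phi(n) = 16 * 30 = 480.
Step 3: Find d such that 29 * d = 1 (mod 480).
Step 4: d = 29^(-1) mod 480 = 149.
Verification: 29 * 149 = 4321 = 9 * 480 + 1.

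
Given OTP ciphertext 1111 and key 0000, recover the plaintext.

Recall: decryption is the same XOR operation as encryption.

Step 1: XOR ciphertext with key:
  Ciphertext: 1111
  Key:        0000
  XOR:        1111
Step 2: Plaintext = 1111 = 15 in decimal.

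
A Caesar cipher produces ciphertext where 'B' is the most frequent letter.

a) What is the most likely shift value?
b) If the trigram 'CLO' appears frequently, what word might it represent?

Step 1: In English, 'E' is the most frequent letter (12.7%).
Step 2: The most frequent ciphertext letter is 'B' (position 1).
Step 3: Shift = (1 - 4) mod 26 = 23.
Step 4: Decrypt 'CLO' by shifting back 23:
  C -> F
  L -> O
  O -> R
Step 5: 'CLO' decrypts to 'FOR'.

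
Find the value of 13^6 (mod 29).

Step 1: Compute 13^6 mod 29 step by step, reducing modulo 29 at each step.
  13^1 mod 29 = 13
  13^2 mod 29 = (13 * 13) mod 29 = 24
  13^3 mod 29 = (24 * 13) mod 29 = 22
  13^4 mod 29 = (22 * 13) mod 29 = 25
  13^5 mod 29 = (25 * 13) mod 29 = 6
  13^6 mod 29 = (6 * 13) mod 29 = 20
Step 2: Result = 20.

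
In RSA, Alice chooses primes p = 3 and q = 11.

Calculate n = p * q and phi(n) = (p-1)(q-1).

Step 1: n = p * q = 3 * 11 = 33.
Step 2: phi(n) = (p-1)(q-1) = 2 * 10 = 20.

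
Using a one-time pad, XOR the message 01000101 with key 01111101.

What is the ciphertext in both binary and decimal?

Step 1: Write out the XOR operation bit by bit:
  Message: 01000101
  Key:     01111101
  XOR:     00111000
Step 2: Convert to decimal: 00111000 = 56.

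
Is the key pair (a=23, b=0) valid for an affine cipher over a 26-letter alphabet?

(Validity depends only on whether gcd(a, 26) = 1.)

Step 1: Compute gcd(23, 26).
Step 2: gcd(23, 26) = 1.
Since gcd = 1, 23 is coprime with 26, so it is a valid key.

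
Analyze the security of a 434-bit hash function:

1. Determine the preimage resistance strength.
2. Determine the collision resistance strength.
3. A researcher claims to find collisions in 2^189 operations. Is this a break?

Step 1: Preimage resistance requires brute-force of 2^434 operations.
Step 2: Collision resistance (birthday bound) = 2^(434/2) = 2^217.
Step 3: The claimed attack costs 2^189 operations.
Step 4: Since 2^189 < 2^217, the claimed attack beats the generic birthday bound, so collision resistance is broken.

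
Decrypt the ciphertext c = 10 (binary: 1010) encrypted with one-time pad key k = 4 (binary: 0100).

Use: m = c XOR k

Step 1: XOR ciphertext with key:
  Ciphertext: 1010
  Key:        0100
  XOR:        1110
Step 2: Plaintext = 1110 = 14 in decimal.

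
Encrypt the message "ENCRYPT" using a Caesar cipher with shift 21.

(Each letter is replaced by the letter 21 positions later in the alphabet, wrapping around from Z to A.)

Step 1: For each letter, shift forward by 21 positions (mod 26).
  E (position 4) -> position (4+21) mod 26 = 25 -> Z
  N (position 13) -> position (13+21) mod 26 = 8 -> I
  C (position 2) -> position (2+21) mod 26 = 23 -> X
  R (position 17) -> position (17+21) mod 26 = 12 -> M
  Y (position 24) -> position (24+21) mod 26 = 19 -> T
  P (position 15) -> position (15+21) mod 26 = 10 -> K
  T (position 19) -> position (19+21) mod 26 = 14 -> O
Result: ZIXMTKO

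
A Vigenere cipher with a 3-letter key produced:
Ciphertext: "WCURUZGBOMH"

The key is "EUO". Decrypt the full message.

Step 1: Key 'EUO' has length 3. Extended key: EUOEUOEUOEU
Step 2: Decrypt each position:
  W(22) - E(4) = 18 = S
  C(2) - U(20) = 8 = I
  U(20) - O(14) = 6 = G
  R(17) - E(4) = 13 = N
  U(20) - U(20) = 0 = A
  Z(25) - O(14) = 11 = L
  G(6) - E(4) = 2 = C
  B(1) - U(20) = 7 = H
  O(14) - O(14) = 0 = A
  M(12) - E(4) = 8 = I
  H(7) - U(20) = 13 = N
Plaintext: SIGNALCHAIN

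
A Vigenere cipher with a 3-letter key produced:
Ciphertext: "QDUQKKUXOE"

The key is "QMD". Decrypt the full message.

Step 1: Key 'QMD' has length 3. Extended key: QMDQMDQMDQ
Step 2: Decrypt each position:
  Q(16) - Q(16) = 0 = A
  D(3) - M(12) = 17 = R
  U(20) - D(3) = 17 = R
  Q(16) - Q(16) = 0 = A
  K(10) - M(12) = 24 = Y
  K(10) - D(3) = 7 = H
  U(20) - Q(16) = 4 = E
  X(23) - M(12) = 11 = L
  O(14) - D(3) = 11 = L
  E(4) - Q(16) = 14 = O
Plaintext: ARRAYHELLO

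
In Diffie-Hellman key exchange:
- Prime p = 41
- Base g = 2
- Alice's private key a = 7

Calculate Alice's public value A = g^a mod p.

Step 1: A = g^a mod p = 2^7 mod 41.
  2^1 mod 41 = 2
  2^2 mod 41 = (2 * 2) mod 41 = 4
  2^3 mod 41 = (4 * 2) mod 41 = 8
  2^4 mod 41 = (8 * 2) mod 41 = 16
  2^5 mod 41 = (16 * 2) mod 41 = 32
  2^6 mod 41 = (32 * 2) mod 41 = 23
  2^7 mod 41 = (23 * 2) mod 41 = 5
Result: A = 5.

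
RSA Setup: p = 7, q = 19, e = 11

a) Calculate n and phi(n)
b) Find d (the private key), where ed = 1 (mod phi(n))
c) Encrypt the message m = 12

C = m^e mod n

Step 1: n = 7 * 19 = 133.
Step 2: phi(n) = (7-1)(19-1) = 6 * 18 = 108.
Step 3: Find d = 11^(-1) mod 108 = 59.
  Verify: 11 * 59 = 649 = 1 (mod 108).
Step 4: C = 12^11 mod 133 = 122.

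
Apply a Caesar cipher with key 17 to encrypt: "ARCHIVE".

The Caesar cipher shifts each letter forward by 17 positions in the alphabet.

Step 1: For each letter, shift forward by 17 positions (mod 26).
  A (position 0) -> position (0+17) mod 26 = 17 -> R
  R (position 17) -> position (17+17) mod 26 = 8 -> I
  C (position 2) -> position (2+17) mod 26 = 19 -> T
  H (position 7) -> position (7+17) mod 26 = 24 -> Y
  I (position 8) -> position (8+17) mod 26 = 25 -> Z
  V (position 21) -> position (21+17) mod 26 = 12 -> M
  E (position 4) -> position (4+17) mod 26 = 21 -> V
Result: RITYZMV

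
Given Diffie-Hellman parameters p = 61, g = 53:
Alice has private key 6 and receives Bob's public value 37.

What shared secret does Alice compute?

Step 1: s = B^a mod p = 37^6 mod 61.
  37^1 mod 61 = 37
  37^2 mod 61 = (37 * 37) mod 61 = 27
  37^3 mod 61 = (27 * 37) mod 61 = 23
  37^4 mod 61 = (23 * 37) mod 61 = 58
  37^5 mod 61 = (58 * 37) mod 61 = 11
  37^6 mod 61 = (11 * 37) mod 61 = 41
Result: shared secret = 41.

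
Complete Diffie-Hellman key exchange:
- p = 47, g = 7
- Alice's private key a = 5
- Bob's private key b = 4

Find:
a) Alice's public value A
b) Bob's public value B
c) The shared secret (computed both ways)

Step 1: A = g^a mod p = 7^5 mod 47 = 28.
Step 2: B = g^b mod p = 7^4 mod 47 = 4.
Step 3: Alice computes s = B^a mod p = 4^5 mod 47 = 37.
Step 4: Bob computes s = A^b mod p = 28^4 mod 47 = 37.
Both sides agree: shared secret = 37.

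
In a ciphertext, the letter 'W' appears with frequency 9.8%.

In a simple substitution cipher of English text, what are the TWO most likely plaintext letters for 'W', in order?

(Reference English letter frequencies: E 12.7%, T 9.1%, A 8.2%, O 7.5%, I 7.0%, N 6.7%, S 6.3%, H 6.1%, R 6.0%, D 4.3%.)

Step 1: Observed frequency of 'W' is 9.8%.
Step 2: Compute distances to each reference frequency and sort:
  T (9.1%): difference = 0.7% <-- BEST
  A (8.2%): difference = 1.6% <-- RUNNER-UP
  O (7.5%): difference = 2.3%
  I (7.0%): difference = 2.8%
  E (12.7%): difference = 2.9%
Step 3: Most likely is 'T' (9.1%, diff 0.7%); second most likely is 'A' (8.2%, diff 1.6%).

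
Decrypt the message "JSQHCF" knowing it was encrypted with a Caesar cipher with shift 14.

Step 1: Reverse the shift by subtracting 14 from each letter position.
  J (position 9) -> position (9-14) mod 26 = 21 -> V
  S (position 18) -> position (18-14) mod 26 = 4 -> E
  Q (position 16) -> position (16-14) mod 26 = 2 -> C
  H (position 7) -> position (7-14) mod 26 = 19 -> T
  C (position 2) -> position (2-14) mod 26 = 14 -> O
  F (position 5) -> position (5-14) mod 26 = 17 -> R
Decrypted message: VECTOR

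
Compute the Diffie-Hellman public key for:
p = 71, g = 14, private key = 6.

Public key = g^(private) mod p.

Step 1: A = g^a mod p = 14^6 mod 71.
  14^1 mod 71 = 14
  14^2 mod 71 = (14 * 14) mod 71 = 54
  14^3 mod 71 = (54 * 14) mod 71 = 46
  14^4 mod 71 = (46 * 14) mod 71 = 5
  14^5 mod 71 = (5 * 14) mod 71 = 70
  14^6 mod 71 = (70 * 14) mod 71 = 57
Result: A = 57.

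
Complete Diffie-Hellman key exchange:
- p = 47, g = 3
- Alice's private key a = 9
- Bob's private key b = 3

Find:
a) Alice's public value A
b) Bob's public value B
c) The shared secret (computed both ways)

Step 1: A = g^a mod p = 3^9 mod 47 = 37.
Step 2: B = g^b mod p = 3^3 mod 47 = 27.
Step 3: Alice computes s = B^a mod p = 27^9 mod 47 = 34.
Step 4: Bob computes s = A^b mod p = 37^3 mod 47 = 34.
Both sides agree: shared secret = 34.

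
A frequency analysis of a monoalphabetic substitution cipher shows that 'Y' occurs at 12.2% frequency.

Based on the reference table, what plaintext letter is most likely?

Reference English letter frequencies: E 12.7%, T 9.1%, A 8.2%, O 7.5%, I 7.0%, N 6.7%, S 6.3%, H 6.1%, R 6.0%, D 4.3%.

Step 1: The observed frequency is 12.2%.
Step 2: Compare with English frequencies:
  E: 12.7% (difference: 0.5%) <-- closest
  T: 9.1% (difference: 3.1%)
  A: 8.2% (difference: 4.0%)
  O: 7.5% (difference: 4.7%)
  I: 7.0% (difference: 5.2%)
  N: 6.7% (difference: 5.5%)
  S: 6.3% (difference: 5.9%)
  H: 6.1% (difference: 6.1%)
  R: 6.0% (difference: 6.2%)
  D: 4.3% (difference: 7.9%)
Step 3: 'Y' most likely represents 'E' (frequency 12.7%).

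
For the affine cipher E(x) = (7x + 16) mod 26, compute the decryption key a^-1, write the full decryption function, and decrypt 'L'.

Step 1: Find a^-1, the modular inverse of 7 mod 26.
Step 2: We need 7 * a^-1 = 1 (mod 26).
Step 3: 7 * 15 = 105 = 4 * 26 + 1, so a^-1 = 15.
Step 4: D(y) = 15(y - 16) mod 26.
Step 5: Apply to 'L' (y = 11): D(11) = 15 * (11 - 16) mod 26 = 15 * -5 mod 26 = 3 -> 'D'.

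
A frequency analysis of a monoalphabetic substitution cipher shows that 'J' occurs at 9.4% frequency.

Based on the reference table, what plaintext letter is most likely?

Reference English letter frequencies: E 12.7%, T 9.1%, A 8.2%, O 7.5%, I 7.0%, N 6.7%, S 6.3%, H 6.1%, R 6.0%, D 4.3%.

Step 1: The observed frequency is 9.4%.
Step 2: Compare with English frequencies:
  E: 12.7% (difference: 3.3%)
  T: 9.1% (difference: 0.3%) <-- closest
  A: 8.2% (difference: 1.2%)
  O: 7.5% (difference: 1.9%)
  I: 7.0% (difference: 2.4%)
  N: 6.7% (difference: 2.7%)
  S: 6.3% (difference: 3.1%)
  H: 6.1% (difference: 3.3%)
  R: 6.0% (difference: 3.4%)
  D: 4.3% (difference: 5.1%)
Step 3: 'J' most likely represents 'T' (frequency 9.1%).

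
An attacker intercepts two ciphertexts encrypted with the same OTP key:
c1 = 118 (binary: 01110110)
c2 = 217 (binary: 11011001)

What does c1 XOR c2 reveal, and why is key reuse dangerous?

Step 1: c1 XOR c2 = (m1 XOR k) XOR (m2 XOR k).
Step 2: By XOR associativity/commutativity: = m1 XOR m2 XOR k XOR k = m1 XOR m2.
Step 3: 01110110 XOR 11011001 = 10101111 = 175.
Step 4: The key cancels out! An attacker learns m1 XOR m2 = 175, revealing the relationship between plaintexts.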